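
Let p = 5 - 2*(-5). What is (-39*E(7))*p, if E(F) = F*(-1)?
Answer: 4095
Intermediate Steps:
p = 15 (p = 5 + 10 = 15)
E(F) = -F
(-39*E(7))*p = -(-39)*7*15 = -39*(-7)*15 = 273*15 = 4095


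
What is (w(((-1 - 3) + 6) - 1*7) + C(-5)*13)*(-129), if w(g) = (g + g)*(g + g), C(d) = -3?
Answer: -7869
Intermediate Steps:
w(g) = 4*g² (w(g) = (2*g)*(2*g) = 4*g²)
(w(((-1 - 3) + 6) - 1*7) + C(-5)*13)*(-129) = (4*(((-1 - 3) + 6) - 1*7)² - 3*13)*(-129) = (4*((-4 + 6) - 7)² - 39)*(-129) = (4*(2 - 7)² - 39)*(-129) = (4*(-5)² - 39)*(-129) = (4*25 - 39)*(-129) = (100 - 39)*(-129) = 61*(-129) = -7869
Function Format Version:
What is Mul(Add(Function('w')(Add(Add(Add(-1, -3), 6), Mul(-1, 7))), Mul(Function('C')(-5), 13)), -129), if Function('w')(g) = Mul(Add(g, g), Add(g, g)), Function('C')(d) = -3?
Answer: -7869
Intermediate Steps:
Function('w')(g) = Mul(4, Pow(g, 2)) (Function('w')(g) = Mul(Mul(2, g), Mul(2, g)) = Mul(4, Pow(g, 2)))
Mul(Add(Function('w')(Add(Add(Add(-1, -3), 6), Mul(-1, 7))), Mul(Function('C')(-5), 13)), -129) = Mul(Add(Mul(4, Pow(Add(Add(Add(-1, -3), 6), Mul(-1, 7)), 2)), Mul(-3, 13)), -129) = Mul(Add(Mul(4, Pow(Add(Add(-4, 6), -7), 2)), -39), -129) = Mul(Add(Mul(4, Pow(Add(2, -7), 2)), -39), -129) = Mul(Add(Mul(4, Pow(-5, 2)), -39), -129) = Mul(Add(Mul(4, 25), -39), -129) = Mul(Add(100, -39), -129) = Mul(61, -129) = -7869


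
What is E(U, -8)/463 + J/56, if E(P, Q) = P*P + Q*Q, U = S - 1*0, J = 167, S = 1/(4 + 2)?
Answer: 728159/233352 ≈ 3.1204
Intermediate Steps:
S = ⅙ (S = 1/6 = ⅙ ≈ 0.16667)
U = ⅙ (U = ⅙ - 1*0 = ⅙ + 0 = ⅙ ≈ 0.16667)
E(P, Q) = P² + Q²
E(U, -8)/463 + J/56 = ((⅙)² + (-8)²)/463 + 167/56 = (1/36 + 64)*(1/463) + 167*(1/56) = (2305/36)*(1/463) + 167/56 = 2305/16668 + 167/56 = 728159/233352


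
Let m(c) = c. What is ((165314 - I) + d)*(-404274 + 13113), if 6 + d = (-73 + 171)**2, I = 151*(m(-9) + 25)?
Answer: -67473707856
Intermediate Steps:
I = 2416 (I = 151*(-9 + 25) = 151*16 = 2416)
d = 9598 (d = -6 + (-73 + 171)**2 = -6 + 98**2 = -6 + 9604 = 9598)
((165314 - I) + d)*(-404274 + 13113) = ((165314 - 1*2416) + 9598)*(-404274 + 13113) = ((165314 - 2416) + 9598)*(-391161) = (162898 + 9598)*(-391161) = 172496*(-391161) = -67473707856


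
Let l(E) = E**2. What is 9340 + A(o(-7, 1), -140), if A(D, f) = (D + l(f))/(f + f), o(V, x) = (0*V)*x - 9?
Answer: 2595609/280 ≈ 9270.0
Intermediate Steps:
o(V, x) = -9 (o(V, x) = 0*x - 9 = 0 - 9 = -9)
A(D, f) = (D + f**2)/(2*f) (A(D, f) = (D + f**2)/(f + f) = (D + f**2)/((2*f)) = (D + f**2)*(1/(2*f)) = (D + f**2)/(2*f))
9340 + A(o(-7, 1), -140) = 9340 + (1/2)*(-9 + (-140)**2)/(-140) = 9340 + (1/2)*(-1/140)*(-9 + 19600) = 9340 + (1/2)*(-1/140)*19591 = 9340 - 19591/280 = 2595609/280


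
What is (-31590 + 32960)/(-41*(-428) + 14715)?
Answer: 1370/32263 ≈ 0.042463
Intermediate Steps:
(-31590 + 32960)/(-41*(-428) + 14715) = 1370/(17548 + 14715) = 1370/32263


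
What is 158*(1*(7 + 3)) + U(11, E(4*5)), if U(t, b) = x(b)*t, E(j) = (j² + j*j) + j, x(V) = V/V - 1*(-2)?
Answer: 1613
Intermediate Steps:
x(V) = 3 (x(V) = 1 + 2 = 3)
E(j) = j + 2*j² (E(j) = (j² + j²) + j = 2*j² + j = j + 2*j²)
U(t, b) = 3*t
158*(1*(7 + 3)) + U(11, E(4*5)) = 158*(1*(7 + 3)) + 3*11 = 158*(1*10) + 33 = 158*10 + 33 = 1580 + 33 = 1613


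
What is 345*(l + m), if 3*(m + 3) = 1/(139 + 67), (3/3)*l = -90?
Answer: -6609395/206 ≈ -32084.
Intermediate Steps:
l = -90
m = -1853/618 (m = -3 + 1/(3*(139 + 67)) = -3 + (⅓)/206 = -3 + (⅓)*(1/206) = -3 + 1/618 = -1853/618 ≈ -2.9984)
345*(l + m) = 345*(-90 - 1853/618) = 345*(-57473/618) = -6609395/206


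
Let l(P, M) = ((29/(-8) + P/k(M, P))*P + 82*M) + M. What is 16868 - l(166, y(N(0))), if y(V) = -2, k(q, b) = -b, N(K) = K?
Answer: 71207/4 ≈ 17802.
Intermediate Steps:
l(P, M) = 83*M - 37*P/8 (l(P, M) = ((29/(-8) + P/((-P)))*P + 82*M) + M = ((29*(-⅛) + P*(-1/P))*P + 82*M) + M = ((-29/8 - 1)*P + 82*M) + M = (-37*P/8 + 82*M) + M = (82*M - 37*P/8) + M = 83*M - 37*P/8)
16868 - l(166, y(N(0))) = 16868 - (83*(-2) - 37/8*166) = 16868 - (-166 - 3071/4) = 16868 - 1*(-3735/4) = 16868 + 3735/4 = 71207/4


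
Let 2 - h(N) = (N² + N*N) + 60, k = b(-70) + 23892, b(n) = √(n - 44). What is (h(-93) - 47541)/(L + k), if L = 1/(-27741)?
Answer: -1193222272414553367/439287982232488075 + 49942335267657*I*√114/439287982232488075 ≈ -2.7163 + 0.0012139*I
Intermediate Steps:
b(n) = √(-44 + n)
L = -1/27741 ≈ -3.6048e-5
k = 23892 + I*√114 (k = √(-44 - 70) + 23892 = √(-114) + 23892 = I*√114 + 23892 = 23892 + I*√114 ≈ 23892.0 + 10.677*I)
h(N) = -58 - 2*N² (h(N) = 2 - ((N² + N*N) + 60) = 2 - ((N² + N²) + 60) = 2 - (2*N² + 60) = 2 - (60 + 2*N²) = 2 + (-60 - 2*N²) = -58 - 2*N²)
(h(-93) - 47541)/(L + k) = ((-58 - 2*(-93)²) - 47541)/(-1/27741 + (23892 + I*√114)) = ((-58 - 2*8649) - 47541)/(662787971/27741 + I*√114) = ((-58 - 17298) - 47541)/(662787971/27741 + I*√114) = (-17356 - 47541)/(662787971/27741 + I*√114) = -64897/(662787971/27741 + I*√114)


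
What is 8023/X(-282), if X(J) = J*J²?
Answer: -8023/22425768 ≈ -0.00035776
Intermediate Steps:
X(J) = J³
8023/X(-282) = 8023/((-282)³) = 8023/(-22425768) = 8023*(-1/22425768) = -8023/22425768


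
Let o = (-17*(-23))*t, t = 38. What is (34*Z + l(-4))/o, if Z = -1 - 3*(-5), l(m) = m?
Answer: 236/7429 ≈ 0.031767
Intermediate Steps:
Z = 14 (Z = -1 + 15 = 14)
o = 14858 (o = -17*(-23)*38 = 391*38 = 14858)
(34*Z + l(-4))/o = (34*14 - 4)/14858 = (476 - 4)*(1/14858) = 472*(1/14858) = 236/7429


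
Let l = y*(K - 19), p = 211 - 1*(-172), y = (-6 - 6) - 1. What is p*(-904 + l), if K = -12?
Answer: -191883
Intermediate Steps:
y = -13 (y = -12 - 1 = -13)
p = 383 (p = 211 + 172 = 383)
l = 403 (l = -13*(-12 - 19) = -13*(-31) = 403)
p*(-904 + l) = 383*(-904 + 403) = 383*(-501) = -191883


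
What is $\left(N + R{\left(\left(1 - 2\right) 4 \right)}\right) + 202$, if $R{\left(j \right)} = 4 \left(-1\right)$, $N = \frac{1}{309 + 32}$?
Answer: $\frac{67519}{341} \approx 198.0$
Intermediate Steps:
$N = \frac{1}{341} \approx 0.0029326$
$R{\left(j \right)} = -4$
$\left(N + R{\left(\left(1 - 2\right) 4 \right)}\right) + 202 = \left(\frac{1}{341} - 4\right) + 202 = - \frac{1363}{341} + 202 = \frac{67519}{341}$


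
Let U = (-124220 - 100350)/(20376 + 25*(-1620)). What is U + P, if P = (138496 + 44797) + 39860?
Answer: 2245477771/10062 ≈ 2.2316e+5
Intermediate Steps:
P = 223153 (P = 183293 + 39860 = 223153)
U = 112285/10062 (U = -224570/(20376 - 40500) = -224570/(-20124) = -224570*(-1/20124) = 112285/10062 ≈ 11.159)
U + P = 112285/10062 + 223153 = 2245477771/10062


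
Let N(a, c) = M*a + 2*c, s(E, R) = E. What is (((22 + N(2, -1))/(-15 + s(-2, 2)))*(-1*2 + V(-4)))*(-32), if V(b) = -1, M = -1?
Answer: -1728/17 ≈ -101.65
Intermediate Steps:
N(a, c) = -a + 2*c
(((22 + N(2, -1))/(-15 + s(-2, 2)))*(-1*2 + V(-4)))*(-32) = (((22 + (-1*2 + 2*(-1)))/(-15 - 2))*(-1*2 - 1))*(-32) = (((22 + (-2 - 2))/(-17))*(-2 - 1))*(-32) = (((22 - 4)*(-1/17))*(-3))*(-32) = ((18*(-1/17))*(-3))*(-32) = -18/17*(-3)*(-32) = (54/17)*(-32) = -1728/17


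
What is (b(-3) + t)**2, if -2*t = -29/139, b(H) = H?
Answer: 648025/77284 ≈ 8.3850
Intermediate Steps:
t = 29/278 (t = -(-29)/(2*139) = -1/2*(-29/139) = 29/278 ≈ 0.10432)
(b(-3) + t)**2 = (-3 + 29/278)**2 = (-805/278)**2 = 648025/77284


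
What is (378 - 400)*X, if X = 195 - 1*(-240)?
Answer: -9570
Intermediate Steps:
X = 435 (X = 195 + 240 = 435)
(378 - 400)*X = (378 - 400)*435 = -22*435 = -9570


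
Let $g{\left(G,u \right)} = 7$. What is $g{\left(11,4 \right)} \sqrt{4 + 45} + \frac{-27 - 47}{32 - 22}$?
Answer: $\frac{208}{5} \approx 41.6$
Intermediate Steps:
$g{\left(11,4 \right)} \sqrt{4 + 45} + \frac{-27 - 47}{32 - 22} = 7 \sqrt{4 + 45} + \frac{-27 - 47}{32 - 22} = 7 \sqrt{49} - \frac{74}{10} = 7 \cdot 7 - \frac{37}{5} = 49 - \frac{37}{5} = \frac{208}{5}$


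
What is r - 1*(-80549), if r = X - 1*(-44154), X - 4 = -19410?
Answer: 105297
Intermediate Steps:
X = -19406 (X = 4 - 19410 = -19406)
r = 24748 (r = -19406 - 1*(-44154) = -19406 + 44154 = 24748)
r - 1*(-80549) = 24748 - 1*(-80549) = 24748 + 80549 = 105297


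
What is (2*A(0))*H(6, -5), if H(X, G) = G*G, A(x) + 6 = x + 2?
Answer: -200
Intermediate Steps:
A(x) = -4 + x (A(x) = -6 + (x + 2) = -6 + (2 + x) = -4 + x)
H(X, G) = G²
(2*A(0))*H(6, -5) = (2*(-4 + 0))*(-5)² = (2*(-4))*25 = -8*25 = -200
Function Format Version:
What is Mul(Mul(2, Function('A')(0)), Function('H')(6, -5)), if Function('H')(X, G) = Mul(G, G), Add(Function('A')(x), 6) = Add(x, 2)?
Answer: -200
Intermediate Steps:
Function('A')(x) = Add(-4, x) (Function('A')(x) = Add(-6, Add(x, 2)) = Add(-6, Add(2, x)) = Add(-4, x))
Function('H')(X, G) = Pow(G, 2)
Mul(Mul(2, Function('A')(0)), Function('H')(6, -5)) = Mul(Mul(2, Add(-4, 0)), Pow(-5, 2)) = Mul(Mul(2, -4), 25) = Mul(-8, 25) = -200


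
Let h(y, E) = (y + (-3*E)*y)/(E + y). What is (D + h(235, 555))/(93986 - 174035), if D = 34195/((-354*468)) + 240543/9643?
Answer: 59349378250615/10102858819916616 ≈ 0.0058745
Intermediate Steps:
D = 39521497511/1597575096 (D = 34195/(-165672) + 240543*(1/9643) = 34195*(-1/165672) + 240543/9643 = -34195/165672 + 240543/9643 = 39521497511/1597575096 ≈ 24.738)
h(y, E) = (y - 3*E*y)/(E + y)
(D + h(235, 555))/(93986 - 174035) = (39521497511/1597575096 + 235*(1 - 3*555)/(555 + 235))/(93986 - 174035) = (39521497511/1597575096 + 235*(1 - 1665)/790)/(-80049) = (39521497511/1597575096 + 235*(1/790)*(-1664))*(-1/80049) = (39521497511/1597575096 - 39104/79)*(-1/80049) = -59349378250615/126208432584*(-1/80049) = 59349378250615/10102858819916616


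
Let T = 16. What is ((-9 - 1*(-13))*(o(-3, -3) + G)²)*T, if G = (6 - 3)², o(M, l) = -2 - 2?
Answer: 1600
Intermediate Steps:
o(M, l) = -4
G = 9 (G = 3² = 9)
((-9 - 1*(-13))*(o(-3, -3) + G)²)*T = ((-9 - 1*(-13))*(-4 + 9)²)*16 = ((-9 + 13)*5²)*16 = (4*25)*16 = 100*16 = 1600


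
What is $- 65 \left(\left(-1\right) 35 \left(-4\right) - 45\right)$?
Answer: $-6175$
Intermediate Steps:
$- 65 \left(\left(-1\right) 35 \left(-4\right) - 45\right) = - 65 \left(\left(-35\right) \left(-4\right) - 45\right) = - 65 \left(140 - 45\right) = \left(-65\right) 95 = -6175$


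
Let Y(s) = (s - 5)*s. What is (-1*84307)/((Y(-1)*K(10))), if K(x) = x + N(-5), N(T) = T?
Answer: -84307/30 ≈ -2810.2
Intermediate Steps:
K(x) = -5 + x (K(x) = x - 5 = -5 + x)
Y(s) = s*(-5 + s) (Y(s) = (-5 + s)*s = s*(-5 + s))
(-1*84307)/((Y(-1)*K(10))) = (-1*84307)/(((-(-5 - 1))*(-5 + 10))) = -84307/(-1*(-6)*5) = -84307/(6*5) = -84307/30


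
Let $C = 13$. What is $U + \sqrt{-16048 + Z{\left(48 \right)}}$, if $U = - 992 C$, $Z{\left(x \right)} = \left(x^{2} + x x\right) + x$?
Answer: $-12896 + 8 i \sqrt{178} \approx -12896.0 + 106.73 i$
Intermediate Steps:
$Z{\left(x \right)} = x + 2 x^{2}$ ($Z{\left(x \right)} = \left(x^{2} + x^{2}\right) + x = 2 x^{2} + x = x + 2 x^{2}$)
$U = -12896$ ($U = \left(-992\right) 13 = -12896$)
$U + \sqrt{-16048 + Z{\left(48 \right)}} = -12896 + \sqrt{-16048 + 48 \left(1 + 2 \cdot 48\right)} = -12896 + \sqrt{-16048 + 48 \left(1 + 96\right)} = -12896 + \sqrt{-16048 + 48 \cdot 97} = -12896 + \sqrt{-16048 + 4656} = -12896 + \sqrt{-11392} = -12896 + 8 i \sqrt{178}$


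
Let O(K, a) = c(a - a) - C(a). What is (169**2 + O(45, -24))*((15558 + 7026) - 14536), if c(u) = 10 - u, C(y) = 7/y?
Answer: 689825266/3 ≈ 2.2994e+8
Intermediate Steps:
O(K, a) = 10 - 7/a (O(K, a) = (10 - (a - a)) - 7/a = (10 - 1*0) - 7/a = (10 + 0) - 7/a = 10 - 7/a)
(169**2 + O(45, -24))*((15558 + 7026) - 14536) = (169**2 + (10 - 7/(-24)))*((15558 + 7026) - 14536) = (28561 + (10 - 7*(-1/24)))*(22584 - 14536) = (28561 + (10 + 7/24))*8048 = (28561 + 247/24)*8048 = (685711/24)*8048 = 689825266/3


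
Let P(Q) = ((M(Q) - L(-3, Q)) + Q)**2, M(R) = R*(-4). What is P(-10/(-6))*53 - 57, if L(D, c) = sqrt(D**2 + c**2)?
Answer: 17030/9 + 530*sqrt(106)/3 ≈ 3711.1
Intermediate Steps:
M(R) = -4*R
P(Q) = (-sqrt(9 + Q**2) - 3*Q)**2 (P(Q) = ((-4*Q - sqrt((-3)**2 + Q**2)) + Q)**2 = ((-4*Q - sqrt(9 + Q**2)) + Q)**2 = ((-sqrt(9 + Q**2) - 4*Q) + Q)**2 = (-sqrt(9 + Q**2) - 3*Q)**2)
P(-10/(-6))*53 - 57 = (sqrt(9 + (-10/(-6))**2) + 3*(-10/(-6)))**2*53 - 57 = (sqrt(9 + (-10*(-1/6))**2) + 3*(-10*(-1/6)))**2*53 - 57 = (sqrt(9 + (5/3)**2) + 3*(5/3))**2*53 - 57 = (sqrt(9 + 25/9) + 5)**2*53 - 57 = (sqrt(106/9) + 5)**2*53 - 57 = (sqrt(106)/3 + 5)**2*53 - 57 = (5 + sqrt(106)/3)**2*53 - 57 = 53*(5 + sqrt(106)/3)**2 - 57 = -57 + 53*(5 + sqrt(106)/3)**2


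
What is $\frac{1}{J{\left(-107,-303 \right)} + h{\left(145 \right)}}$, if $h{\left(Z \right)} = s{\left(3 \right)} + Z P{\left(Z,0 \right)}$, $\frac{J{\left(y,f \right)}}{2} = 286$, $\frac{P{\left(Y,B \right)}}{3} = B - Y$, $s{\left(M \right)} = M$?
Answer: $- \frac{1}{62500} \approx -1.6 \cdot 10^{-5}$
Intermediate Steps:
$P{\left(Y,B \right)} = - 3 Y + 3 B$ ($P{\left(Y,B \right)} = 3 \left(B - Y\right) = - 3 Y + 3 B$)
$J{\left(y,f \right)} = 572$ ($J{\left(y,f \right)} = 2 \cdot 286 = 572$)
$h{\left(Z \right)} = 3 - 3 Z^{2}$ ($h{\left(Z \right)} = 3 + Z \left(- 3 Z + 3 \cdot 0\right) = 3 + Z \left(- 3 Z + 0\right) = 3 + Z \left(- 3 Z\right) = 3 - 3 Z^{2}$)
$\frac{1}{J{\left(-107,-303 \right)} + h{\left(145 \right)}} = \frac{1}{572 + \left(3 - 3 \cdot 145^{2}\right)} = \frac{1}{572 + \left(3 - 63075\right)} = \frac{1}{572 - 63072} = \frac{1}{-62500} = - \frac{1}{62500}$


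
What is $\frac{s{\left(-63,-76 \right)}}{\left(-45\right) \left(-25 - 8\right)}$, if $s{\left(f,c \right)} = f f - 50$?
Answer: $\frac{3919}{1485} \approx 2.6391$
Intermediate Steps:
$s{\left(f,c \right)} = -50 + f^{2}$ ($s{\left(f,c \right)} = f^{2} - 50 = -50 + f^{2}$)
$\frac{s{\left(-63,-76 \right)}}{\left(-45\right) \left(-25 - 8\right)} = \frac{-50 + \left(-63\right)^{2}}{\left(-45\right) \left(-25 - 8\right)} = \frac{-50 + 3969}{\left(-45\right) \left(-33\right)} = \frac{3919}{1485}$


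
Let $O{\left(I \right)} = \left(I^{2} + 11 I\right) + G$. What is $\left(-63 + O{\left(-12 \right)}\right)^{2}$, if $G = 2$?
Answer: $2401$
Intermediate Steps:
$O{\left(I \right)} = 2 + I^{2} + 11 I$ ($O{\left(I \right)} = \left(I^{2} + 11 I\right) + 2 = 2 + I^{2} + 11 I$)
$\left(-63 + O{\left(-12 \right)}\right)^{2} = \left(-63 + \left(2 + \left(-12\right)^{2} + 11 \left(-12\right)\right)\right)^{2} = \left(-63 + \left(2 + 144 - 132\right)\right)^{2} = \left(-63 + 14\right)^{2} = \left(-49\right)^{2} = 2401$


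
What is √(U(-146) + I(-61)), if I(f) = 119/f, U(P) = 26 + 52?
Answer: √282979/61 ≈ 8.7206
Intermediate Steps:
U(P) = 78
√(U(-146) + I(-61)) = √(78 + 119/(-61)) = √(78 + 119*(-1/61)) = √(78 - 119/61) = √(4639/61) = √282979/61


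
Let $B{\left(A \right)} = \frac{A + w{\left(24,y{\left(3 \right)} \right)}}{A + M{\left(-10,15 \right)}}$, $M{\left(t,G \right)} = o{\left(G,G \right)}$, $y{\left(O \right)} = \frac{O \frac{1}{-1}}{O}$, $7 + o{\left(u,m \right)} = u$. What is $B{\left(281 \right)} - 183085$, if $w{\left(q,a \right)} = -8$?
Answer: $- \frac{52911292}{289} \approx -1.8308 \cdot 10^{5}$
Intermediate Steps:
$o{\left(u,m \right)} = -7 + u$
$y{\left(O \right)} = -1$ ($y{\left(O \right)} = \frac{O \left(-1\right)}{O} = \frac{\left(-1\right) O}{O} = -1$)
$M{\left(t,G \right)} = -7 + G$
$B{\left(A \right)} = \frac{-8 + A}{8 + A}$ ($B{\left(A \right)} = \frac{A - 8}{A + \left(-7 + 15\right)} = \frac{-8 + A}{A + 8} = \frac{-8 + A}{8 + A}$)
$B{\left(281 \right)} - 183085 = \frac{-8 + 281}{8 + 281} - 183085 = \frac{1}{289} \cdot 273 - 183085 = \frac{273}{289} - 183085 = - \frac{52911292}{289}$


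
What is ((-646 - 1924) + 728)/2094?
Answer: -307/349 ≈ -0.87966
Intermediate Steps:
((-646 - 1924) + 728)/2094 = (-2570 + 728)*(1/2094) = -1842*1/2094 = -307/349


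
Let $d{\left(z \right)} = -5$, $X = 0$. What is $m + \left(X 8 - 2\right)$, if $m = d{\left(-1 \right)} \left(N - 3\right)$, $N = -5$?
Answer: $38$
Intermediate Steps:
$m = 40$ ($m = - 5 \left(-5 - 3\right) = \left(-5\right) \left(-8\right) = 40$)
$m + \left(X 8 - 2\right) = 40 + \left(0 \cdot 8 - 2\right) = 40 + \left(0 - 2\right) = 40 - 2 = 38$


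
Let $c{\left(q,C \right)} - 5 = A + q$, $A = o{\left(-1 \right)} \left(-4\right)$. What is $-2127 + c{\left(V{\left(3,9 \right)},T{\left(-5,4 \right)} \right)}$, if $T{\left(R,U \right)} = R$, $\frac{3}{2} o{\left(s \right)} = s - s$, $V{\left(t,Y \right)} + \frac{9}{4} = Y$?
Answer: $- \frac{8461}{4} \approx -2115.3$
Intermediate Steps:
$V{\left(t,Y \right)} = - \frac{9}{4} + Y$
$o{\left(s \right)} = 0$ ($o{\left(s \right)} = \frac{2 \left(s - s\right)}{3} = \frac{2}{3} \cdot 0 = 0$)
$A = 0$ ($A = 0 \left(-4\right) = 0$)
$c{\left(q,C \right)} = 5 + q$ ($c{\left(q,C \right)} = 5 + \left(0 + q\right) = 5 + q$)
$-2127 + c{\left(V{\left(3,9 \right)},T{\left(-5,4 \right)} \right)} = -2127 + \left(5 + \left(- \frac{9}{4} + 9\right)\right) = -2127 + \left(5 + \frac{27}{4}\right) = -2127 + \frac{47}{4} = - \frac{8461}{4}$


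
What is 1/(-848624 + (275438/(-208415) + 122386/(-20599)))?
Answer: -4293140585/3643293316630592 ≈ -1.1784e-6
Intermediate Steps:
1/(-848624 + (275438/(-208415) + 122386/(-20599))) = 1/(-848624 + (275438*(-1/208415) + 122386*(-1/20599))) = 1/(-848624 + (-275438/208415 - 122386/20599)) = 1/(-848624 - 31180825552/4293140585) = 1/(-3643293316630592/4293140585) = -4293140585/3643293316630592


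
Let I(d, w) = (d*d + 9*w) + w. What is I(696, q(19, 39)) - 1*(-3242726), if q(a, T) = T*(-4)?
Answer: 3725582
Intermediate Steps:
q(a, T) = -4*T
I(d, w) = d**2 + 10*w (I(d, w) = (d**2 + 9*w) + w = d**2 + 10*w)
I(696, q(19, 39)) - 1*(-3242726) = (696**2 + 10*(-4*39)) - 1*(-3242726) = (484416 + 10*(-156)) + 3242726 = (484416 - 1560) + 3242726 = 482856 + 3242726 = 3725582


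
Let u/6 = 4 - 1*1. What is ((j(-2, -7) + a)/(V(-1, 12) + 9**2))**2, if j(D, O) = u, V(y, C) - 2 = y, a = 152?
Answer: 7225/1681 ≈ 4.2980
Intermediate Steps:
V(y, C) = 2 + y
u = 18 (u = 6*(4 - 1*1) = 6*(4 - 1) = 6*3 = 18)
j(D, O) = 18
((j(-2, -7) + a)/(V(-1, 12) + 9**2))**2 = ((18 + 152)/((2 - 1) + 9**2))**2 = (170/(1 + 81))**2 = (170/82)**2 = (170*(1/82))**2 = (85/41)**2 = 7225/1681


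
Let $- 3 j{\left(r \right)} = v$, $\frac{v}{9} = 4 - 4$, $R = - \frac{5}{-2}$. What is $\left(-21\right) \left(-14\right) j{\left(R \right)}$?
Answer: $0$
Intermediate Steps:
$R = \frac{5}{2}$ ($R = \left(-5\right) \left(- \frac{1}{2}\right) = \frac{5}{2} \approx 2.5$)
$v = 0$ ($v = 9 \left(4 - 4\right) = 9 \cdot 0 = 0$)
$j{\left(r \right)} = 0$ ($j{\left(r \right)} = \left(- \frac{1}{3}\right) 0 = 0$)
$\left(-21\right) \left(-14\right) j{\left(R \right)} = \left(-21\right) \left(-14\right) 0 = 294 \cdot 0 = 0$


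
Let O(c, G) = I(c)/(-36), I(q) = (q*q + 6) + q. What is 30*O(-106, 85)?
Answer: -9280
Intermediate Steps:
I(q) = 6 + q + q² (I(q) = (q² + 6) + q = (6 + q²) + q = 6 + q + q²)
O(c, G) = -⅙ - c/36 - c²/36 (O(c, G) = (6 + c + c²)/(-36) = (6 + c + c²)*(-1/36) = -⅙ - c/36 - c²/36)
30*O(-106, 85) = 30*(-⅙ - 1/36*(-106) - 1/36*(-106)²) = 30*(-⅙ + 53/18 - 1/36*11236) = 30*(-⅙ + 53/18 - 2809/9) = 30*(-928/3) = -9280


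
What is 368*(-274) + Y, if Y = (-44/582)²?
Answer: -8538554108/84681 ≈ -1.0083e+5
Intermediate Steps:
Y = 484/84681 (Y = (-44*1/582)² = (-22/291)² = 484/84681 ≈ 0.0057156)
368*(-274) + Y = 368*(-274) + 484/84681 = -100832 + 484/84681 = -8538554108/84681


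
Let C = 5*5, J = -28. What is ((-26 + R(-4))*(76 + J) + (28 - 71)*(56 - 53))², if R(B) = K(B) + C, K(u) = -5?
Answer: 173889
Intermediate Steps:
C = 25
R(B) = 20 (R(B) = -5 + 25 = 20)
((-26 + R(-4))*(76 + J) + (28 - 71)*(56 - 53))² = ((-26 + 20)*(76 - 28) + (28 - 71)*(56 - 53))² = (-6*48 - 43*3)² = (-288 - 129)² = (-417)² = 173889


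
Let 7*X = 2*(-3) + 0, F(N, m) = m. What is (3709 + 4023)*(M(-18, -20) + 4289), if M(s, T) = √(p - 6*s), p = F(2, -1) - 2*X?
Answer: 33162548 + 7732*√5327/7 ≈ 3.3243e+7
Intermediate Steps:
X = -6/7 (X = (2*(-3) + 0)/7 = (-6 + 0)/7 = (⅐)*(-6) = -6/7 ≈ -0.85714)
p = 5/7 (p = -1 - 2*(-6/7) = -1 + 12/7 = 5/7 ≈ 0.71429)
M(s, T) = √(5/7 - 6*s)
(3709 + 4023)*(M(-18, -20) + 4289) = (3709 + 4023)*(√(35 - 294*(-18))/7 + 4289) = 7732*(√(35 + 5292)/7 + 4289) = 7732*(√5327/7 + 4289) = 7732*(4289 + √5327/7) = 33162548 + 7732*√5327/7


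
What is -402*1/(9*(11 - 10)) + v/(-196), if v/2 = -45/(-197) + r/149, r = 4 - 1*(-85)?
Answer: -192768155/4314891 ≈ -44.675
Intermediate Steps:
r = 89 (r = 4 + 85 = 89)
v = 48476/29353 (v = 2*(-45/(-197) + 89/149) = 2*(-45*(-1/197) + 89*(1/149)) = 2*(45/197 + 89/149) = 2*(24238/29353) = 48476/29353 ≈ 1.6515)
-402*1/(9*(11 - 10)) + v/(-196) = -402*1/(9*(11 - 10)) + (48476/29353)/(-196) = -402/(1*9) + (48476/29353)*(-1/196) = -402/9 - 12119/1438297 = -402*1/9 - 12119/1438297 = -134/3 - 12119/1438297 = -192768155/4314891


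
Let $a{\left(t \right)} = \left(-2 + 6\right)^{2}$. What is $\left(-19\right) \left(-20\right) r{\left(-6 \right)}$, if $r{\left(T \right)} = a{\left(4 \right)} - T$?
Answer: $8360$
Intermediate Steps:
$a{\left(t \right)} = 16$ ($a{\left(t \right)} = 4^{2} = 16$)
$r{\left(T \right)} = 16 - T$
$\left(-19\right) \left(-20\right) r{\left(-6 \right)} = \left(-19\right) \left(-20\right) \left(16 - -6\right) = 380 \left(16 + 6\right) = 380 \cdot 22 = 8360$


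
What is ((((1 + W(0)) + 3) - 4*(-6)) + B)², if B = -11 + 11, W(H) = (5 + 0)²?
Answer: 2809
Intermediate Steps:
W(H) = 25 (W(H) = 5² = 25)
B = 0
((((1 + W(0)) + 3) - 4*(-6)) + B)² = ((((1 + 25) + 3) - 4*(-6)) + 0)² = (((26 + 3) + 24) + 0)² = ((29 + 24) + 0)² = (53 + 0)² = 53² = 2809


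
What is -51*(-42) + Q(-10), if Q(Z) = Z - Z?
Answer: 2142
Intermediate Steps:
Q(Z) = 0
-51*(-42) + Q(-10) = -51*(-42) + 0 = 2142 + 0 = 2142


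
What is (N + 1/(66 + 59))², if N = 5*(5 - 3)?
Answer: 1565001/15625 ≈ 100.16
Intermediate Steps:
N = 10 (N = 5*2 = 10)
(N + 1/(66 + 59))² = (10 + 1/(66 + 59))² = (10 + 1/125)² = (1251/125)² = 1565001/15625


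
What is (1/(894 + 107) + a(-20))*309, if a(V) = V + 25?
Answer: 1546854/1001 ≈ 1545.3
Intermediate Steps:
a(V) = 25 + V
(1/(894 + 107) + a(-20))*309 = (1/(894 + 107) + (25 - 20))*309 = (1/1001 + 5)*309 = (5006/1001)*309 = 1546854/1001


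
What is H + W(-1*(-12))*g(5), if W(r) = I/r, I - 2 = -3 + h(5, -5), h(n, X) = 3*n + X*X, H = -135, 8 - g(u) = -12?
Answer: -70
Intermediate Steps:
g(u) = 20 (g(u) = 8 - 1*(-12) = 8 + 12 = 20)
h(n, X) = X² + 3*n (h(n, X) = 3*n + X² = X² + 3*n)
I = 39 (I = 2 + (-3 + ((-5)² + 3*5)) = 2 + (-3 + (25 + 15)) = 2 + (-3 + 40) = 2 + 37 = 39)
W(r) = 39/r
H + W(-1*(-12))*g(5) = -135 + (39/((-1*(-12))))*20 = -135 + (39/12)*20 = -135 + (39*(1/12))*20 = -135 + (13/4)*20 = -135 + 65 = -70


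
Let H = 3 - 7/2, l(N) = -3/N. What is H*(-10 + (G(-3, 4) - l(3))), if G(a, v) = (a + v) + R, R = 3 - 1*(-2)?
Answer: 3/2 ≈ 1.5000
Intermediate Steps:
R = 5 (R = 3 + 2 = 5)
G(a, v) = 5 + a + v (G(a, v) = (a + v) + 5 = 5 + a + v)
H = -½ (H = 3 - 7/2 = -½ ≈ -0.50000)
H*(-10 + (G(-3, 4) - l(3))) = -(-10 + ((5 - 3 + 4) - (-3)/3))/2 = -(-10 + (6 - (-3)/3))/2 = -(-10 + (6 - 1*(-1)))/2 = -(-10 + (6 + 1))/2 = -(-10 + 7)/2 = -½*(-3) = 3/2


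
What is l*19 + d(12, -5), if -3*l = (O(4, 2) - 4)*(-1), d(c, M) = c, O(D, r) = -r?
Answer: -26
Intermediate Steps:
l = -2 (l = -(-1*2 - 4)*(-1)/3 = -(-2 - 4)*(-1)/3 = -(-2)*(-1) = -1/3*6 = -2)
l*19 + d(12, -5) = -2*19 + 12 = -38 + 12 = -26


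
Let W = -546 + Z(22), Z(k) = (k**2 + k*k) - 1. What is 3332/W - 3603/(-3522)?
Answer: 4417389/494254 ≈ 8.9375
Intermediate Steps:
Z(k) = -1 + 2*k**2 (Z(k) = (k**2 + k**2) - 1 = 2*k**2 - 1 = -1 + 2*k**2)
W = 421 (W = -546 + (-1 + 2*22**2) = -546 + (-1 + 2*484) = -546 + (-1 + 968) = -546 + 967 = 421)
3332/W - 3603/(-3522) = 3332/421 - 3603/(-3522) = 3332*(1/421) - 3603*(-1/3522) = 3332/421 + 1201/1174 = 4417389/494254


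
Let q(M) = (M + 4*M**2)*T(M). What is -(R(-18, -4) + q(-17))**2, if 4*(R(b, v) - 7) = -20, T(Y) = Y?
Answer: -374848321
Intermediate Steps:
R(b, v) = 2 (R(b, v) = 7 + (1/4)*(-20) = 7 - 5 = 2)
q(M) = M*(M + 4*M**2) (q(M) = (M + 4*M**2)*M = M*(M + 4*M**2))
-(R(-18, -4) + q(-17))**2 = -(2 + (-17)**2*(1 + 4*(-17)))**2 = -(2 + 289*(1 - 68))**2 = -(2 + 289*(-67))**2 = -(2 - 19363)**2 = -1*(-19361)**2 = -1*374848321 = -374848321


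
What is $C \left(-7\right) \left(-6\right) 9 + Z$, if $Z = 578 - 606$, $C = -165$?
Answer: $-62398$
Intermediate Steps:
$Z = -28$ ($Z = 578 - 606 = -28$)
$C \left(-7\right) \left(-6\right) 9 + Z = - 165 \left(-7\right) \left(-6\right) 9 - 28 = - 165 \cdot 42 \cdot 9 - 28 = \left(-165\right) 378 - 28 = -62370 - 28 = -62398$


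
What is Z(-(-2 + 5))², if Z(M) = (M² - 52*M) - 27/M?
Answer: 30276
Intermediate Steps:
Z(M) = M² - 52*M - 27/M
Z(-(-2 + 5))² = ((-27 + (-(-2 + 5))²*(-52 - (-2 + 5)))/((-(-2 + 5))))² = ((-27 + (-1*3)²*(-52 - 1*3))/((-1*3)))² = ((-27 + (-3)²*(-52 - 3))/(-3))² = (-(-27 + 9*(-55))/3)² = (-(-27 - 495)/3)² = (-⅓*(-522))² = 174² = 30276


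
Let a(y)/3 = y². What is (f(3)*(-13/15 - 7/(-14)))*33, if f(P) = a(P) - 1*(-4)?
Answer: -3751/10 ≈ -375.10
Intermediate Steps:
a(y) = 3*y²
f(P) = 4 + 3*P² (f(P) = 3*P² - 1*(-4) = 3*P² + 4 = 4 + 3*P²)
(f(3)*(-13/15 - 7/(-14)))*33 = ((4 + 3*3²)*(-13/15 - 7/(-14)))*33 = ((4 + 3*9)*(-13*1/15 - 7*(-1/14)))*33 = ((4 + 27)*(-13/15 + ½))*33 = (31*(-11/30))*33 = -341/30*33 = -3751/10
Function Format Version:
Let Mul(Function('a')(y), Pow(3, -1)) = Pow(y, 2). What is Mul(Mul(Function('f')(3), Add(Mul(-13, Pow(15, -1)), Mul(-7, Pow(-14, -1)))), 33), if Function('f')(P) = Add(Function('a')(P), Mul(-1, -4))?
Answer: Rational(-3751, 10) ≈ -375.10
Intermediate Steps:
Function('a')(y) = Mul(3, Pow(y, 2))
Function('f')(P) = Add(4, Mul(3, Pow(P, 2))) (Function('f')(P) = Add(Mul(3, Pow(P, 2)), Mul(-1, -4)) = Add(Mul(3, Pow(P, 2)), 4) = Add(4, Mul(3, Pow(P, 2))))
Mul(Mul(Function('f')(3), Add(Mul(-13, Pow(15, -1)), Mul(-7, Pow(-14, -1)))), 33) = Mul(Mul(Add(4, Mul(3, Pow(3, 2))), Add(Mul(-13, Pow(15, -1)), Mul(-7, Pow(-14, -1)))), 33) = Mul(Mul(Add(4, Mul(3, 9)), Add(Mul(-13, Rational(1, 15)), Mul(-7, Rational(-1, 14)))), 33) = Mul(Mul(Add(4, 27), Add(Rational(-13, 15), Rational(1, 2))), 33) = Mul(Mul(31, Rational(-11, 30)), 33) = Mul(Rational(-341, 30), 33) = Rational(-3751, 10)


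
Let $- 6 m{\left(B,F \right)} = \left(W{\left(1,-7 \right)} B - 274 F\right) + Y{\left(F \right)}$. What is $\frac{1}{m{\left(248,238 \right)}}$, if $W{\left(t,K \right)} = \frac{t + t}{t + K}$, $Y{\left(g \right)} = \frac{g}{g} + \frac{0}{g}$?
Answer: $\frac{18}{195881} \approx 9.1893 \cdot 10^{-5}$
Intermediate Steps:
$Y{\left(g \right)} = 1$ ($Y{\left(g \right)} = 1 + 0 = 1$)
$W{\left(t,K \right)} = \frac{2 t}{K + t}$
$m{\left(B,F \right)} = - \frac{1}{6} + \frac{B}{18} + \frac{137 F}{3}$ ($m{\left(B,F \right)} = - \frac{\left(2 \cdot 1 \frac{1}{-7 + 1} B - 274 F\right) + 1}{6} = - \frac{\left(2 \cdot 1 \frac{1}{-6} B - 274 F\right) + 1}{6} = - \frac{\left(2 \cdot 1 \left(- \frac{1}{6}\right) B - 274 F\right) + 1}{6} = - \frac{\left(- \frac{B}{3} - 274 F\right) + 1}{6} = - \frac{\left(- 274 F - \frac{B}{3}\right) + 1}{6} = - \frac{1 - 274 F - \frac{B}{3}}{6} = - \frac{1}{6} + \frac{B}{18} + \frac{137 F}{3}$)
$\frac{1}{m{\left(248,238 \right)}} = \frac{1}{- \frac{1}{6} + \frac{1}{18} \cdot 248 + \frac{137}{3} \cdot 238} = \frac{1}{- \frac{1}{6} + \frac{124}{9} + \frac{32606}{3}} = \frac{1}{\frac{195881}{18}} = \frac{18}{195881}$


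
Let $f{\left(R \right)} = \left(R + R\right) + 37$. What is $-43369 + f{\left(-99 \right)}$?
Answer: $-43530$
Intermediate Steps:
$f{\left(R \right)} = 37 + 2 R$ ($f{\left(R \right)} = 2 R + 37 = 37 + 2 R$)
$-43369 + f{\left(-99 \right)} = -43369 + \left(37 + 2 \left(-99\right)\right) = -43369 + \left(37 - 198\right) = -43369 - 161 = -43530$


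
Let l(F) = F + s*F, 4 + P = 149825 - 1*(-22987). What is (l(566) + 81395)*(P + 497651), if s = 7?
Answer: 57607848657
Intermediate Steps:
P = 172808 (P = -4 + (149825 - 1*(-22987)) = -4 + (149825 + 22987) = -4 + 172812 = 172808)
l(F) = 8*F (l(F) = F + 7*F = 8*F)
(l(566) + 81395)*(P + 497651) = (8*566 + 81395)*(172808 + 497651) = (4528 + 81395)*670459 = 85923*670459 = 57607848657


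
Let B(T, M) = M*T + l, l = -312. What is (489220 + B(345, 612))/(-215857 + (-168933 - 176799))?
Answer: -700048/561589 ≈ -1.2465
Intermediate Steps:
B(T, M) = -312 + M*T (B(T, M) = M*T - 312 = -312 + M*T)
(489220 + B(345, 612))/(-215857 + (-168933 - 176799)) = (489220 + (-312 + 612*345))/(-215857 + (-168933 - 176799)) = (489220 + (-312 + 211140))/(-215857 - 345732) = (489220 + 210828)/(-561589) = 700048*(-1/561589) = -700048/561589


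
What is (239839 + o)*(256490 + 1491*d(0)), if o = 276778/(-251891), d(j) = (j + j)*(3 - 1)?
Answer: 15495332619673790/251891 ≈ 6.1516e+10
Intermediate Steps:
d(j) = 4*j (d(j) = (2*j)*2 = 4*j)
o = -276778/251891 (o = 276778*(-1/251891) = -276778/251891 ≈ -1.0988)
(239839 + o)*(256490 + 1491*d(0)) = (239839 - 276778/251891)*(256490 + 1491*(4*0)) = 60413008771*(256490 + 1491*0)/251891 = 60413008771*(256490 + 0)/251891 = (60413008771/251891)*256490 = 15495332619673790/251891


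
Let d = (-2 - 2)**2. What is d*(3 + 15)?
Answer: 288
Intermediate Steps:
d = 16 (d = (-4)**2 = 16)
d*(3 + 15) = 16*(3 + 15) = 16*18 = 288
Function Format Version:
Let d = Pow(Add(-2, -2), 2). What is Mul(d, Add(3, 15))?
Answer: 288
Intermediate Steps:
d = 16 (d = Pow(-4, 2) = 16)
Mul(d, Add(3, 15)) = Mul(16, Add(3, 15)) = Mul(16, 18) = 288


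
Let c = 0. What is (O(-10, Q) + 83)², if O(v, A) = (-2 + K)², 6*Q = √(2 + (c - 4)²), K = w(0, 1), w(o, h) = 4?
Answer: 7569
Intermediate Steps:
K = 4
Q = √2/2 (Q = √(2 + (0 - 4)²)/6 = √(2 + (-4)²)/6 = √(2 + 16)/6 = √18/6 = (3*√2)/6 = √2/2 ≈ 0.70711)
O(v, A) = 4 (O(v, A) = (-2 + 4)² = 2² = 4)
(O(-10, Q) + 83)² = (4 + 83)² = 87² = 7569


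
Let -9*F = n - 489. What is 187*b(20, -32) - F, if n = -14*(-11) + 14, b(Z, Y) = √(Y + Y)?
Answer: -107/3 + 1496*I ≈ -35.667 + 1496.0*I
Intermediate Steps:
b(Z, Y) = √2*√Y (b(Z, Y) = √(2*Y) = √2*√Y)
n = 168 (n = 154 + 14 = 168)
F = 107/3 (F = -(168 - 489)/9 = -⅑*(-321) = 107/3 ≈ 35.667)
187*b(20, -32) - F = 187*(√2*√(-32)) - 1*107/3 = 187*(√2*(4*I*√2)) - 107/3 = 187*(8*I) - 107/3 = 1496*I - 107/3 = -107/3 + 1496*I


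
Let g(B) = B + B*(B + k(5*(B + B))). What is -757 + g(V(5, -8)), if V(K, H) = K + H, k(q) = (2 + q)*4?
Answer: -415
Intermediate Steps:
k(q) = 8 + 4*q
V(K, H) = H + K
g(B) = B + B*(8 + 41*B) (g(B) = B + B*(B + (8 + 4*(5*(B + B)))) = B + B*(B + (8 + 4*(5*(2*B)))) = B + B*(B + (8 + 4*(10*B))) = B + B*(B + (8 + 40*B)) = B + B*(8 + 41*B))
-757 + g(V(5, -8)) = -757 + (-8 + 5)*(9 + 41*(-8 + 5)) = -757 - 3*(9 + 41*(-3)) = -757 - 3*(9 - 123) = -757 - 3*(-114) = -757 + 342 = -415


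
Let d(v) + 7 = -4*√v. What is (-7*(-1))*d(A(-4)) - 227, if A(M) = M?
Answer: -276 - 56*I ≈ -276.0 - 56.0*I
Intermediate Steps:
d(v) = -7 - 4*√v
(-7*(-1))*d(A(-4)) - 227 = (-7*(-1))*(-7 - 8*I) - 227 = 7*(-7 - 8*I) - 227 = (-49 - 56*I) - 227 = -276 - 56*I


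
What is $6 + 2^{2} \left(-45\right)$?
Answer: $-174$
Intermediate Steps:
$6 + 2^{2} \left(-45\right) = 6 + 4 \left(-45\right) = 6 - 180 = -174$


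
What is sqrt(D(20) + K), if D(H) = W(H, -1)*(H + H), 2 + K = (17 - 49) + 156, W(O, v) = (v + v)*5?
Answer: I*sqrt(278) ≈ 16.673*I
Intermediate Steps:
W(O, v) = 10*v (W(O, v) = (2*v)*5 = 10*v)
K = 122 (K = -2 + ((17 - 49) + 156) = -2 + (-32 + 156) = -2 + 124 = 122)
D(H) = -20*H (D(H) = (10*(-1))*(H + H) = -20*H)
sqrt(D(20) + K) = sqrt(-20*20 + 122) = sqrt(-400 + 122) = sqrt(-278) = I*sqrt(278)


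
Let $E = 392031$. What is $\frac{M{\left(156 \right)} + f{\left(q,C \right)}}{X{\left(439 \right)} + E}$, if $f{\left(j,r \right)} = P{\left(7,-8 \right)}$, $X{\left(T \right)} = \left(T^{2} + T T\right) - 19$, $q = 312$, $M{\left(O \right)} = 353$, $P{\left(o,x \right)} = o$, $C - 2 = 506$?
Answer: $\frac{180}{388727} \approx 0.00046305$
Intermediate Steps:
$C = 508$ ($C = 2 + 506 = 508$)
$X{\left(T \right)} = -19 + 2 T^{2}$ ($X{\left(T \right)} = \left(T^{2} + T^{2}\right) - 19 = 2 T^{2} - 19 = -19 + 2 T^{2}$)
$f{\left(j,r \right)} = 7$
$\frac{M{\left(156 \right)} + f{\left(q,C \right)}}{X{\left(439 \right)} + E} = \frac{353 + 7}{\left(-19 + 2 \cdot 439^{2}\right) + 392031} = \frac{360}{\left(-19 + 2 \cdot 192721\right) + 392031} = \frac{360}{\left(-19 + 385442\right) + 392031} = \frac{360}{385423 + 392031} = \frac{360}{777454} = 360 \cdot \frac{1}{777454} = \frac{180}{388727}$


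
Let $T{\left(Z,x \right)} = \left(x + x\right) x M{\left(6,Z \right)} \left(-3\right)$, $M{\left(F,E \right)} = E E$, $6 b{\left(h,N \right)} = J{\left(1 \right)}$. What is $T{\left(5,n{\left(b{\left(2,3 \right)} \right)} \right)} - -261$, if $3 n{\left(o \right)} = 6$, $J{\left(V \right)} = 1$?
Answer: $-339$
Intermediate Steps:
$b{\left(h,N \right)} = \frac{1}{6}$ ($b{\left(h,N \right)} = \frac{1}{6} \cdot 1 = \frac{1}{6}$)
$M{\left(F,E \right)} = E^{2}$
$n{\left(o \right)} = 2$ ($n{\left(o \right)} = \frac{1}{3} \cdot 6 = 2$)
$T{\left(Z,x \right)} = - 6 Z^{2} x^{2}$ ($T{\left(Z,x \right)} = \left(x + x\right) x Z^{2} \left(-3\right) = 2 x \left(- 3 x Z^{2}\right) = - 6 Z^{2} x^{2}$)
$T{\left(5,n{\left(b{\left(2,3 \right)} \right)} \right)} - -261 = - 6 \cdot 5^{2} \cdot 2^{2} - -261 = \left(-6\right) 25 \cdot 4 + 261 = -600 + 261 = -339$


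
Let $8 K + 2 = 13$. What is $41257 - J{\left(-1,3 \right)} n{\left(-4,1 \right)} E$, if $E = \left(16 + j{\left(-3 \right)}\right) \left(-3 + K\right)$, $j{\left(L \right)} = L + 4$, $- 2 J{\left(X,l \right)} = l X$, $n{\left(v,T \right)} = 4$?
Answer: $\frac{165691}{4} \approx 41423.0$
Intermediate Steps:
$K = \frac{11}{8}$ ($K = - \frac{1}{4} + \frac{1}{8} \cdot 13 = - \frac{1}{4} + \frac{13}{8} = \frac{11}{8} \approx 1.375$)
$J{\left(X,l \right)} = - \frac{X l}{2}$ ($J{\left(X,l \right)} = - \frac{l X}{2} = - \frac{X l}{2}$)
$j{\left(L \right)} = 4 + L$
$E = - \frac{221}{8}$ ($E = \left(16 + \left(4 - 3\right)\right) \left(-3 + \frac{11}{8}\right) = \left(16 + 1\right) \left(- \frac{13}{8}\right) = 17 \left(- \frac{13}{8}\right) = - \frac{221}{8} \approx -27.625$)
$41257 - J{\left(-1,3 \right)} n{\left(-4,1 \right)} E = 41257 - \left(- \frac{1}{2}\right) \left(-1\right) 3 \cdot 4 \left(- \frac{221}{8}\right) = 41257 - \frac{3}{2} \cdot 4 \left(- \frac{221}{8}\right) = 41257 - 6 \left(- \frac{221}{8}\right) = 41257 - - \frac{663}{4} = 41257 + \frac{663}{4} = \frac{165691}{4}$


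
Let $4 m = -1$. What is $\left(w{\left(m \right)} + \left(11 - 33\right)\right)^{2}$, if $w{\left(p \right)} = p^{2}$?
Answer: $\frac{123201}{256} \approx 481.25$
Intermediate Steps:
$m = - \frac{1}{4}$ ($m = \frac{1}{4} \left(-1\right) = - \frac{1}{4} \approx -0.25$)
$\left(w{\left(m \right)} + \left(11 - 33\right)\right)^{2} = \left(\left(- \frac{1}{4}\right)^{2} + \left(11 - 33\right)\right)^{2} = \left(\frac{1}{16} - 22\right)^{2} = \left(- \frac{351}{16}\right)^{2} = \frac{123201}{256}$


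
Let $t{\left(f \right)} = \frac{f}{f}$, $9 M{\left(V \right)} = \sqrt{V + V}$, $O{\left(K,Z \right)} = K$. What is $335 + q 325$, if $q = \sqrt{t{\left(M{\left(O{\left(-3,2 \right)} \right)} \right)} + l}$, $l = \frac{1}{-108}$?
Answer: $335 + \frac{325 \sqrt{321}}{18} \approx 658.49$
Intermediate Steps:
$M{\left(V \right)} = \frac{\sqrt{2} \sqrt{V}}{9}$ ($M{\left(V \right)} = \frac{\sqrt{V + V}}{9} = \frac{\sqrt{2 V}}{9} = \frac{\sqrt{2} \sqrt{V}}{9}$)
$t{\left(f \right)} = 1$
$l = - \frac{1}{108} \approx -0.0092593$
$q = \frac{\sqrt{321}}{18}$ ($q = \sqrt{1 - \frac{1}{108}} = \sqrt{\frac{107}{108}} = \frac{\sqrt{321}}{18} \approx 0.99536$)
$335 + q 325 = 335 + \frac{\sqrt{321}}{18} \cdot 325 = 335 + \frac{325 \sqrt{321}}{18}$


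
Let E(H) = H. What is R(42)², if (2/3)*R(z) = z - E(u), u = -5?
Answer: 19881/4 ≈ 4970.3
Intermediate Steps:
R(z) = 15/2 + 3*z/2 (R(z) = 3*(z - 1*(-5))/2 = 3*(z + 5)/2 = 3*(5 + z)/2 = 15/2 + 3*z/2)
R(42)² = (15/2 + (3/2)*42)² = (15/2 + 63)² = (141/2)² = 19881/4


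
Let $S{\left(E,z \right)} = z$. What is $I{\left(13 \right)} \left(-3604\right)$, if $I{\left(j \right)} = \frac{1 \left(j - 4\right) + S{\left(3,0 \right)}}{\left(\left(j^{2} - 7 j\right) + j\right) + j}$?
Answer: $- \frac{8109}{26} \approx -311.88$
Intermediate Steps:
$I{\left(j \right)} = \frac{-4 + j}{j^{2} - 5 j}$ ($I{\left(j \right)} = \frac{1 \left(j - 4\right) + 0}{\left(\left(j^{2} - 7 j\right) + j\right) + j} = \frac{1 \left(-4 + j\right) + 0}{\left(j^{2} - 6 j\right) + j} = \frac{\left(-4 + j\right) + 0}{j^{2} - 5 j} = \frac{-4 + j}{j^{2} - 5 j}$)
$I{\left(13 \right)} \left(-3604\right) = \frac{-4 + 13}{13 \left(-5 + 13\right)} \left(-3604\right) = \frac{1}{13} \cdot \frac{1}{8} \cdot 9 \left(-3604\right) = \frac{9}{104} \left(-3604\right) = - \frac{8109}{26}$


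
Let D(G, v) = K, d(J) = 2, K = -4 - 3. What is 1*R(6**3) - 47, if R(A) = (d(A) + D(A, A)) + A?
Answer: 164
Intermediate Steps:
K = -7
D(G, v) = -7
R(A) = -5 + A (R(A) = (2 - 7) + A = -5 + A)
1*R(6**3) - 47 = 1*(-5 + 6**3) - 47 = 1*(-5 + 216) - 47 = 1*211 - 47 = 211 - 47 = 164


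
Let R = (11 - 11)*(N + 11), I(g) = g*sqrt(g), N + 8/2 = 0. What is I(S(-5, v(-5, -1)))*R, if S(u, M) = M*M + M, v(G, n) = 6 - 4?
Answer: 0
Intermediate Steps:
N = -4 (N = -4 + 0 = -4)
v(G, n) = 2
S(u, M) = M + M**2 (S(u, M) = M**2 + M = M + M**2)
I(g) = g**(3/2)
R = 0 (R = (11 - 11)*(-4 + 11) = 0*7 = 0)
I(S(-5, v(-5, -1)))*R = (2*(1 + 2))**(3/2)*0 = (2*3)**(3/2)*0 = 6**(3/2)*0 = (6*sqrt(6))*0 = 0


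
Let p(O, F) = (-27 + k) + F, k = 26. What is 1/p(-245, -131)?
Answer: -1/132 ≈ -0.0075758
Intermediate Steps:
p(O, F) = -1 + F (p(O, F) = (-27 + 26) + F = -1 + F)
1/p(-245, -131) = 1/(-1 - 131) = 1/(-132) = -1/132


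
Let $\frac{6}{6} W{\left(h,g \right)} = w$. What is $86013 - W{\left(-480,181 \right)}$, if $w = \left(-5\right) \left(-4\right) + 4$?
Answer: $85989$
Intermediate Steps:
$w = 24$ ($w = 20 + 4 = 24$)
$W{\left(h,g \right)} = 24$
$86013 - W{\left(-480,181 \right)} = 86013 - 24 = 85989$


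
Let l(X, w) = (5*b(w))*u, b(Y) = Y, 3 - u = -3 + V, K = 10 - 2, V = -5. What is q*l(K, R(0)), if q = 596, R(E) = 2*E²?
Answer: 0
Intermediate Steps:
K = 8
u = 11 (u = 3 - (-3 - 5) = 3 - 1*(-8) = 3 + 8 = 11)
l(X, w) = 55*w (l(X, w) = (5*w)*11 = 55*w)
q*l(K, R(0)) = 596*(55*(2*0²)) = 596*(55*(2*0)) = 596*(55*0) = 596*0 = 0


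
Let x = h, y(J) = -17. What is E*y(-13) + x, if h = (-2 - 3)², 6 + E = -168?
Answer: 2983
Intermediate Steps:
E = -174 (E = -6 - 168 = -174)
h = 25 (h = (-5)² = 25)
x = 25
E*y(-13) + x = -174*(-17) + 25 = 2958 + 25 = 2983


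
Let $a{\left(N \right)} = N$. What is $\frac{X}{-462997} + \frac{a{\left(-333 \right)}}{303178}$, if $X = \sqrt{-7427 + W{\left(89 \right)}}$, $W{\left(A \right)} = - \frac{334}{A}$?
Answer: $- \frac{9}{8194} - \frac{i \sqrt{58858993}}{41206733} \approx -0.0010984 - 0.00018618 i$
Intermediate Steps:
$X = \frac{i \sqrt{58858993}}{89}$ ($X = \sqrt{-7427 - \frac{334}{89}} = \sqrt{- \frac{661337}{89}} = \frac{i \sqrt{58858993}}{89} \approx 86.202 i$)
$\frac{X}{-462997} + \frac{a{\left(-333 \right)}}{303178} = \frac{\frac{1}{89} i \sqrt{58858993}}{-462997} - \frac{333}{303178} = \frac{i \sqrt{58858993}}{89} \left(- \frac{1}{462997}\right) - \frac{9}{8194} = - \frac{i \sqrt{58858993}}{41206733} - \frac{9}{8194} = - \frac{9}{8194} - \frac{i \sqrt{58858993}}{41206733}$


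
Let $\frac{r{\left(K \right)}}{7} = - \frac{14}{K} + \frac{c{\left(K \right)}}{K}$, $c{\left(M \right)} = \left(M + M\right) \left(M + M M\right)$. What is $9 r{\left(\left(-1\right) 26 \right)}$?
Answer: $\frac{1065141}{13} \approx 81934.0$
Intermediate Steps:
$c{\left(M \right)} = 2 M \left(M + M^{2}\right)$
$r{\left(K \right)} = - \frac{98}{K} + 14 K \left(1 + K\right)$ ($r{\left(K \right)} = 7 \left(- \frac{14}{K} + \frac{2 K^{2} \left(1 + K\right)}{K}\right) = 7 \left(- \frac{14}{K} + 2 K \left(1 + K\right)\right) = - \frac{98}{K} + 14 K \left(1 + K\right)$)
$9 r{\left(\left(-1\right) 26 \right)} = 9 \frac{14 \left(-7 + \left(\left(-1\right) 26\right)^{2} \left(1 - 26\right)\right)}{\left(-1\right) 26} = 9 \frac{14 \left(-7 + \left(-26\right)^{2} \left(1 - 26\right)\right)}{-26} = 9 \cdot 14 \left(- \frac{1}{26}\right) \left(-7 + 676 \left(-25\right)\right) = 9 \cdot 14 \left(- \frac{1}{26}\right) \left(-7 - 16900\right) = 9 \cdot 14 \left(- \frac{1}{26}\right) \left(-16907\right) = 9 \cdot \frac{118349}{13} = \frac{1065141}{13}$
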